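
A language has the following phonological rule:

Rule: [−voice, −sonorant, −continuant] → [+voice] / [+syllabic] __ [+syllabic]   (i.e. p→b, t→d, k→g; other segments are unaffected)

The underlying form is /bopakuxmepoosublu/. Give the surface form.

/p/ is a voiceless stop between vowels /o/ and /a/, so it voices to [b].
/k/ is a voiceless stop between vowels /a/ and /u/, so it voices to [g].
/p/ is a voiceless stop between vowels /e/ and /o/, so it voices to [b].
Surface form: [bobaguxmeboosublu].

bobaguxmeboosublu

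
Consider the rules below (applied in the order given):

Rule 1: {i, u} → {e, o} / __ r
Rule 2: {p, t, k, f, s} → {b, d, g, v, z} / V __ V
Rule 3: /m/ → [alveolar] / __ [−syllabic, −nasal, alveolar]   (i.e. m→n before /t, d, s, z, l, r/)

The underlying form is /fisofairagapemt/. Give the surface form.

Rule 1 (pre-rhotic lowering): /i/ is a high vowel immediately before /r/, so it lowers to [e]. /fisofairagapemt/ → fisofaeragapemt.
Rule 2 (intervocalic voicing): /s/ is a voiceless obstruent between vowels /i/ and /o/, so it voices to [z]. /f/ is a voiceless obstruent between vowels /o/ and /a/, so it voices to [v]. /p/ is a voiceless obstruent between vowels /a/ and /e/, so it voices to [b]. /fisofaeragapemt/ → fizovaeragabemt.
Rule 3 (nasal place assimilation): /m/ precedes the alveolar consonant /t/, so it assimilates in place to [n]. /fizovaeragabemt/ → fizovaeragabent.

fizovaeragabent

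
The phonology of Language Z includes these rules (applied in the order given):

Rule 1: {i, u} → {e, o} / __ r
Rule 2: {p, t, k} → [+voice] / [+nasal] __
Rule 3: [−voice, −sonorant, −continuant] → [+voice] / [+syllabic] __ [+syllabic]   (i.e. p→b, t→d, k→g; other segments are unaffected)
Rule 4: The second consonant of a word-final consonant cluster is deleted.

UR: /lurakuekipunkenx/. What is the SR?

loraguegibungen

Rule 1 (pre-rhotic lowering): /u/ is a high vowel immediately before /r/, so it lowers to [o]. /lurakuekipunkenx/ → lorakuekipunkenx.
Rule 2 (post-nasal voicing): /k/ is a voiceless stop immediately after the nasal /n/, so it voices to [g]. /lorakuekipunkenx/ → lorakuekipungenx.
Rule 3 (intervocalic voicing): /k/ is a voiceless stop between vowels /a/ and /u/, so it voices to [g]. /k/ is a voiceless stop between vowels /e/ and /i/, so it voices to [g]. /p/ is a voiceless stop between vowels /i/ and /u/, so it voices to [b]. /lorakuekipungenx/ → loraguegibungenx.
Rule 4 (final cluster simplification): /x/ is the second consonant of a word-final cluster /nx/, so it deletes. /loraguegibungenx/ → loraguegibungen.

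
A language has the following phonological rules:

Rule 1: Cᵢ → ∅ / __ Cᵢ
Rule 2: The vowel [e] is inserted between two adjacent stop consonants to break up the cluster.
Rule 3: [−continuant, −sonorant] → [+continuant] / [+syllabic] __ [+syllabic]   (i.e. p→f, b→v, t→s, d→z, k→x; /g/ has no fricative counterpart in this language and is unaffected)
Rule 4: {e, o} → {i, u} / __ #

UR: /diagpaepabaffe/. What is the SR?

diagefaefavafi

Rule 1 (degemination): /ff/ is a geminate; the first /f/ deletes. /diagpaepabaffe/ → diagpaepabafe.
Rule 2 (stop-cluster e-epenthesis): /g/ and /p/ form a stop–stop cluster, so [e] is inserted between them. /diagpaepabafe/ → diagepaepabafe.
Rule 3 (intervocalic spirantization): /p/ is a stop between vowels /e/ and /a/, so it spirantizes to the fricative [f]. /p/ is a stop between vowels /e/ and /a/, so it spirantizes to the fricative [f]. /b/ is a stop between vowels /a/ and /a/, so it spirantizes to the fricative [v]. /diagepaepabafe/ → diagefaefavafe.
Rule 4 (final vowel raising): /e/ is a mid vowel in word-final position, so it raises to [i]. /diagefaefavafe/ → diagefaefavafi.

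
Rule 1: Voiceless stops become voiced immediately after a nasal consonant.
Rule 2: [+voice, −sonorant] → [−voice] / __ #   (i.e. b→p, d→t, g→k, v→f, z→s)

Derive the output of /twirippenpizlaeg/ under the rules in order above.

Rule 1 (post-nasal voicing): /p/ is a voiceless stop immediately after the nasal /n/, so it voices to [b]. /twirippenpizlaeg/ → twirippenbizlaeg.
Rule 2 (final devoicing): /g/ is a voiced obstruent in word-final position, so it devoices to [k]. /twirippenbizlaeg/ → twirippenbizlaek.

twirippenbizlaek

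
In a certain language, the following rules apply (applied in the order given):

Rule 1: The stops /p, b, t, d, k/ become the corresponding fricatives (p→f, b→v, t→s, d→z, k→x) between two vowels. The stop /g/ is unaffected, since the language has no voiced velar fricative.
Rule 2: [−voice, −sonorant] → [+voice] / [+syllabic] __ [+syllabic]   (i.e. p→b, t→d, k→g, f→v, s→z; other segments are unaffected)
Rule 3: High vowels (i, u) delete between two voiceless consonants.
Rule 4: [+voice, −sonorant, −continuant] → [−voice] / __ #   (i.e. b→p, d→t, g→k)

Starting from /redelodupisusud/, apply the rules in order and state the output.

rezelozuvizuzut

Rule 1 (intervocalic spirantization): /d/ is a stop between vowels /e/ and /e/, so it spirantizes to the fricative [z]. /d/ is a stop between vowels /o/ and /u/, so it spirantizes to the fricative [z]. /p/ is a stop between vowels /u/ and /i/, so it spirantizes to the fricative [f]. /redelodupisusud/ → rezelozufisusud.
Rule 2 (intervocalic voicing): /f/ is a voiceless obstruent between vowels /u/ and /i/, so it voices to [v]. /s/ is a voiceless obstruent between vowels /i/ and /u/, so it voices to [z]. /s/ is a voiceless obstruent between vowels /u/ and /u/, so it voices to [z]. /rezelozufisusud/ → rezelozuvizuzud.
Rule 3 (high vowel syncope): no segment meets the environment; /rezelozuvizuzud/ is unchanged.
Rule 4 (final devoicing): /d/ is a voiced stop in word-final position, so it devoices to [t]. /rezelozuvizuzud/ → rezelozuvizuzut.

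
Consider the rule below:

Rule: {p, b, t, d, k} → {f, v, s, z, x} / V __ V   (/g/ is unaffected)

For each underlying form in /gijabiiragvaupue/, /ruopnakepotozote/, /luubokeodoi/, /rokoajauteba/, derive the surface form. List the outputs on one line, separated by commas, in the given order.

/gijabiiragvaupue/: /b/ is a stop between vowels /a/ and /i/, so it spirantizes to the fricative [v]. /p/ is a stop between vowels /u/ and /u/, so it spirantizes to the fricative [f]. → [gijaviiragvaufue].
/ruopnakepotozote/: /k/ is a stop between vowels /a/ and /e/, so it spirantizes to the fricative [x]. /p/ is a stop between vowels /e/ and /o/, so it spirantizes to the fricative [f]. /t/ is a stop between vowels /o/ and /o/, so it spirantizes to the fricative [s]. /t/ is a stop between vowels /o/ and /e/, so it spirantizes to the fricative [s]. → [ruopnaxefosozose].
/luubokeodoi/: /b/ is a stop between vowels /u/ and /o/, so it spirantizes to the fricative [v]. /k/ is a stop between vowels /o/ and /e/, so it spirantizes to the fricative [x]. /d/ is a stop between vowels /o/ and /o/, so it spirantizes to the fricative [z]. → [luuvoxeozoi].
/rokoajauteba/: /k/ is a stop between vowels /o/ and /o/, so it spirantizes to the fricative [x]. /t/ is a stop between vowels /u/ and /e/, so it spirantizes to the fricative [s]. /b/ is a stop between vowels /e/ and /a/, so it spirantizes to the fricative [v]. → [roxoajauseva].

gijaviiragvaufue, ruopnaxefosozose, luuvoxeozoi, roxoajauseva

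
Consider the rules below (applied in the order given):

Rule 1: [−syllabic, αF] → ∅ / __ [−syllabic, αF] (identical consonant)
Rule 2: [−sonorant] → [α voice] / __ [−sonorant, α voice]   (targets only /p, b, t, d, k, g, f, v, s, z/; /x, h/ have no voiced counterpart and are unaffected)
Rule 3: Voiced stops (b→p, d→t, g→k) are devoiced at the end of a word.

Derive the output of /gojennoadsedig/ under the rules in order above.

gojenoatsedik

Rule 1 (degemination): /nn/ is a geminate; the first /n/ deletes. /gojennoadsedig/ → gojenoadsedig.
Rule 2 (regressive voicing assimilation): /d/ precedes the voiceless obstruent /s/, so it devoices to [t] by assimilation. /gojenoadsedig/ → gojenoatsedig.
Rule 3 (final devoicing): /g/ is a voiced stop in word-final position, so it devoices to [k]. /gojenoatsedig/ → gojenoatsedik.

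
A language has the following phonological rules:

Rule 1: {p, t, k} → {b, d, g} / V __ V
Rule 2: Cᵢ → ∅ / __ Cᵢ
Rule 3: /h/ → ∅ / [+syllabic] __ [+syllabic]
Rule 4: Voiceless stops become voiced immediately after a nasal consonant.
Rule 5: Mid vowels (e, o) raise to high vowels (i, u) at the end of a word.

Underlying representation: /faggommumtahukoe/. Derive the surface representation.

Rule 1 (intervocalic voicing): /k/ is a voiceless stop between vowels /u/ and /o/, so it voices to [g]. /faggommumtahukoe/ → faggommumtahugoe.
Rule 2 (degemination): /gg/ is a geminate; the first /g/ deletes. /mm/ is a geminate; the first /m/ deletes. /faggommumtahugoe/ → fagomumtahugoe.
Rule 3 (intervocalic h-deletion): /h/ occurs between vowels /a/ and /u/, so it deletes. /fagomumtahugoe/ → fagomumtaugoe.
Rule 4 (post-nasal voicing): /t/ is a voiceless stop immediately after the nasal /m/, so it voices to [d]. /fagomumtaugoe/ → fagomumdaugoe.
Rule 5 (final vowel raising): /e/ is a mid vowel in word-final position, so it raises to [i]. /fagomumdaugoe/ → fagomumdaugoi.

fagomumdaugoi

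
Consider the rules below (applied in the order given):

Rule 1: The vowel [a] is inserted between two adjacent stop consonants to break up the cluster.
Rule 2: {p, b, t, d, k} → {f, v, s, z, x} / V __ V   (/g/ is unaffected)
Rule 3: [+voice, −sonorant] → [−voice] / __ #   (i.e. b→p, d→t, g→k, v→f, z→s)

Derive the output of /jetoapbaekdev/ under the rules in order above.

Rule 1 (stop-cluster a-epenthesis): /p/ and /b/ form a stop–stop cluster, so [a] is inserted between them. /k/ and /d/ form a stop–stop cluster, so [a] is inserted between them. /jetoapbaekdev/ → jetoapabaekadev.
Rule 2 (intervocalic spirantization): /t/ is a stop between vowels /e/ and /o/, so it spirantizes to the fricative [s]. /p/ is a stop between vowels /a/ and /a/, so it spirantizes to the fricative [f]. /b/ is a stop between vowels /a/ and /a/, so it spirantizes to the fricative [v]. /k/ is a stop between vowels /e/ and /a/, so it spirantizes to the fricative [x]. /d/ is a stop between vowels /a/ and /e/, so it spirantizes to the fricative [z]. /jetoapabaekadev/ → jesoafavaexazev.
Rule 3 (final devoicing): /v/ is a voiced obstruent in word-final position, so it devoices to [f]. /jesoafavaexazev/ → jesoafavaexazef.

jesoafavaexazef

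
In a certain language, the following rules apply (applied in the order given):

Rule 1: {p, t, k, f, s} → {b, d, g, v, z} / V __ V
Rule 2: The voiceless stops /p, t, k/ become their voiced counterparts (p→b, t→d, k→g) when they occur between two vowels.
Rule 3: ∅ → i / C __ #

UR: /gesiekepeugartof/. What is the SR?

geziegebeugartofi

Rule 1 (intervocalic voicing): /s/ is a voiceless obstruent between vowels /e/ and /i/, so it voices to [z]. /k/ is a voiceless obstruent between vowels /e/ and /e/, so it voices to [g]. /p/ is a voiceless obstruent between vowels /e/ and /e/, so it voices to [b]. /gesiekepeugartof/ → geziegebeugartof.
Rule 2 (intervocalic voicing): no segment meets the environment; /geziegebeugartof/ is unchanged.
Rule 3 (final i-epenthesis): the form ends in the consonant /f/, so [i] is inserted word-finally. /geziegebeugartof/ → geziegebeugartofi.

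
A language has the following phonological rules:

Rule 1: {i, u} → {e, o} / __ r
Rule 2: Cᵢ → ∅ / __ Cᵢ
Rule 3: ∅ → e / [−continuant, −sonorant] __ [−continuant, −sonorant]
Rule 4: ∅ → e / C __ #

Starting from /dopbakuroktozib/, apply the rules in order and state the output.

Rule 1 (pre-rhotic lowering): /u/ is a high vowel immediately before /r/, so it lowers to [o]. /dopbakuroktozib/ → dopbakoroktozib.
Rule 2 (degemination): no segment meets the environment; /dopbakoroktozib/ is unchanged.
Rule 3 (stop-cluster e-epenthesis): /p/ and /b/ form a stop–stop cluster, so [e] is inserted between them. /k/ and /t/ form a stop–stop cluster, so [e] is inserted between them. /dopbakoroktozib/ → dopebakoroketozib.
Rule 4 (final e-epenthesis): the form ends in the consonant /b/, so [e] is inserted word-finally. /dopebakoroketozib/ → dopebakoroketozibe.

dopebakoroketozibe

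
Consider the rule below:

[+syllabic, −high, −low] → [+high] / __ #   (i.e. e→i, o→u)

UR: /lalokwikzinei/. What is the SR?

No segment of /lalokwikzinei/ meets the structural description of the rule, so the form surfaces unchanged.

lalokwikzinei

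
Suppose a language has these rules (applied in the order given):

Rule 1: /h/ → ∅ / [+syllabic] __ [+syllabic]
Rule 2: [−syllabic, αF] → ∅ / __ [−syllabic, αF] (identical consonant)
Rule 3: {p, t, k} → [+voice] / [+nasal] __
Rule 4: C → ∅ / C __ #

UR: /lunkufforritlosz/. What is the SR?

lunguforitlos

Rule 1 (intervocalic h-deletion): no segment meets the environment; /lunkufforritlosz/ is unchanged.
Rule 2 (degemination): /ff/ is a geminate; the first /f/ deletes. /rr/ is a geminate; the first /r/ deletes. /lunkufforritlosz/ → lunkuforitlosz.
Rule 3 (post-nasal voicing): /k/ is a voiceless stop immediately after the nasal /n/, so it voices to [g]. /lunkuforitlosz/ → lunguforitlosz.
Rule 4 (final cluster simplification): /z/ is the second consonant of a word-final cluster /sz/, so it deletes. /lunguforitlosz/ → lunguforitlos.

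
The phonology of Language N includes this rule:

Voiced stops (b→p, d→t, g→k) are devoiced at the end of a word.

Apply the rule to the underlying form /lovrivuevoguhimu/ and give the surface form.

No segment of /lovrivuevoguhimu/ meets the structural description of the rule, so the form surfaces unchanged.

lovrivuevoguhimu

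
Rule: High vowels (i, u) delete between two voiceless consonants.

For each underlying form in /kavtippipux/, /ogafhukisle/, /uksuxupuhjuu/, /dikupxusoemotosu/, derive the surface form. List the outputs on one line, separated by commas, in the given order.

kavtpppx, ogafhksle, uksxphjuu, dikpxsoemotosu

/kavtippipux/: /i/ is a high vowel flanked by voiceless consonants /t/ and /p/, so it deletes. /i/ is a high vowel flanked by voiceless consonants /p/ and /p/, so it deletes. /u/ is a high vowel flanked by voiceless consonants /p/ and /x/, so it deletes. → [kavtpppx].
/ogafhukisle/: /u/ is a high vowel flanked by voiceless consonants /h/ and /k/, so it deletes. /i/ is a high vowel flanked by voiceless consonants /k/ and /s/, so it deletes. → [ogafhksle].
/uksuxupuhjuu/: /u/ is a high vowel flanked by voiceless consonants /s/ and /x/, so it deletes. /u/ is a high vowel flanked by voiceless consonants /x/ and /p/, so it deletes. /u/ is a high vowel flanked by voiceless consonants /p/ and /h/, so it deletes. → [uksxphjuu].
/dikupxusoemotosu/: /u/ is a high vowel flanked by voiceless consonants /k/ and /p/, so it deletes. /u/ is a high vowel flanked by voiceless consonants /x/ and /s/, so it deletes. → [dikpxsoemotosu].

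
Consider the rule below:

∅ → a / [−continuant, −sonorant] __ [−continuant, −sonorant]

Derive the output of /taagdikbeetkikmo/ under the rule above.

taagadikabeetakikmo

/g/ and /d/ form a stop–stop cluster, so [a] is inserted between them.
/k/ and /b/ form a stop–stop cluster, so [a] is inserted between them.
/t/ and /k/ form a stop–stop cluster, so [a] is inserted between them.
Surface form: [taagadikabeetakikmo].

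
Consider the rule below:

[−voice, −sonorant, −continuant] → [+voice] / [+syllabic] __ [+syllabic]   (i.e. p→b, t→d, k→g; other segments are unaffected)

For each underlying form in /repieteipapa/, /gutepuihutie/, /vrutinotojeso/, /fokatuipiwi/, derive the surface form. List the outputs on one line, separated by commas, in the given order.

rebiedeibaba, gudebuihudie, vrudinodojeso, fogaduibiwi

/repieteipapa/: /p/ is a voiceless stop between vowels /e/ and /i/, so it voices to [b]. /t/ is a voiceless stop between vowels /e/ and /e/, so it voices to [d]. /p/ is a voiceless stop between vowels /i/ and /a/, so it voices to [b]. /p/ is a voiceless stop between vowels /a/ and /a/, so it voices to [b]. → [rebiedeibaba].
/gutepuihutie/: /t/ is a voiceless stop between vowels /u/ and /e/, so it voices to [d]. /p/ is a voiceless stop between vowels /e/ and /u/, so it voices to [b]. /t/ is a voiceless stop between vowels /u/ and /i/, so it voices to [d]. → [gudebuihudie].
/vrutinotojeso/: /t/ is a voiceless stop between vowels /u/ and /i/, so it voices to [d]. /t/ is a voiceless stop between vowels /o/ and /o/, so it voices to [d]. → [vrudinodojeso].
/fokatuipiwi/: /k/ is a voiceless stop between vowels /o/ and /a/, so it voices to [g]. /t/ is a voiceless stop between vowels /a/ and /u/, so it voices to [d]. /p/ is a voiceless stop between vowels /i/ and /i/, so it voices to [b]. → [fogaduibiwi].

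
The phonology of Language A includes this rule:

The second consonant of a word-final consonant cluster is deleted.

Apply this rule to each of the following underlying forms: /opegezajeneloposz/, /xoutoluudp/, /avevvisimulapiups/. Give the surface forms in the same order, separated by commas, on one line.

opegezajenelopos, xoutoluud, avevvisimulapiup

/opegezajeneloposz/: /z/ is the second consonant of a word-final cluster /sz/, so it deletes. → [opegezajenelopos].
/xoutoluudp/: /p/ is the second consonant of a word-final cluster /dp/, so it deletes. → [xoutoluud].
/avevvisimulapiups/: /s/ is the second consonant of a word-final cluster /ps/, so it deletes. → [avevvisimulapiup].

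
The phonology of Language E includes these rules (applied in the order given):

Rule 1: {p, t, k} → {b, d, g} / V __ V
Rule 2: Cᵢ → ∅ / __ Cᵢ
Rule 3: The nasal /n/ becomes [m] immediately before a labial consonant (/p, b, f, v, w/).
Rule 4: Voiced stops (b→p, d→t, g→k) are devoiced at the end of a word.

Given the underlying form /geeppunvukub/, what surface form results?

geepumvugup

Rule 1 (intervocalic voicing): /k/ is a voiceless stop between vowels /u/ and /u/, so it voices to [g]. /geeppunvukub/ → geeppunvugub.
Rule 2 (degemination): /pp/ is a geminate; the first /p/ deletes. /geeppunvugub/ → geepunvugub.
Rule 3 (nasal place assimilation): /n/ precedes the labial consonant /v/, so it assimilates in place to [m]. /geepunvugub/ → geepumvugub.
Rule 4 (final devoicing): /b/ is a voiced stop in word-final position, so it devoices to [p]. /geepumvugub/ → geepumvugup.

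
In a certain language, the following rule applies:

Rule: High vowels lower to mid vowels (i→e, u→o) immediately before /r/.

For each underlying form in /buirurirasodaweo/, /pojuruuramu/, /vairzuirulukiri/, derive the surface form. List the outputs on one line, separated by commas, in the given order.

buerorerasodaweo, pojoruoramu, vaerzuerulukeri

/buirurirasodaweo/: /i/ is a high vowel immediately before /r/, so it lowers to [e]. /u/ is a high vowel immediately before /r/, so it lowers to [o]. /i/ is a high vowel immediately before /r/, so it lowers to [e]. → [buerorerasodaweo].
/pojuruuramu/: /u/ is a high vowel immediately before /r/, so it lowers to [o]. /u/ is a high vowel immediately before /r/, so it lowers to [o]. → [pojoruoramu].
/vairzuirulukiri/: /i/ is a high vowel immediately before /r/, so it lowers to [e]. /i/ is a high vowel immediately before /r/, so it lowers to [e]. /i/ is a high vowel immediately before /r/, so it lowers to [e]. → [vaerzuerulukeri].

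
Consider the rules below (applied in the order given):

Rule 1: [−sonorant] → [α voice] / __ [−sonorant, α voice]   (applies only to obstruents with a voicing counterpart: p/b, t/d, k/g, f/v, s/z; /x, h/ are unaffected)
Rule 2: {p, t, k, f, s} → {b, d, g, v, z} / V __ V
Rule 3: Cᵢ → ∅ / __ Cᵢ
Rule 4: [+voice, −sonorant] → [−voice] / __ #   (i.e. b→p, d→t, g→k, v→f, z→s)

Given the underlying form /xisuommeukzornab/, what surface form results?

Rule 1 (regressive voicing assimilation): /k/ precedes the voiced obstruent /z/, so it voices to [g] by assimilation. /xisuommeukzornab/ → xisuommeugzornab.
Rule 2 (intervocalic voicing): /s/ is a voiceless obstruent between vowels /i/ and /u/, so it voices to [z]. /xisuommeugzornab/ → xizuommeugzornab.
Rule 3 (degemination): /mm/ is a geminate; the first /m/ deletes. /xizuommeugzornab/ → xizuomeugzornab.
Rule 4 (final devoicing): /b/ is a voiced obstruent in word-final position, so it devoices to [p]. /xizuomeugzornab/ → xizuomeugzornap.

xizuomeugzornap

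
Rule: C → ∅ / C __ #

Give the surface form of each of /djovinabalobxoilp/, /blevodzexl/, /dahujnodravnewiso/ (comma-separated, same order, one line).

/djovinabalobxoilp/: /p/ is the second consonant of a word-final cluster /lp/, so it deletes. → [djovinabalobxoil].
/blevodzexl/: /l/ is the second consonant of a word-final cluster /xl/, so it deletes. → [blevodzex].
/dahujnodravnewiso/: the rule's environment is not met; surfaces unchanged as [dahujnodravnewiso].

djovinabalobxoil, blevodzex, dahujnodravnewiso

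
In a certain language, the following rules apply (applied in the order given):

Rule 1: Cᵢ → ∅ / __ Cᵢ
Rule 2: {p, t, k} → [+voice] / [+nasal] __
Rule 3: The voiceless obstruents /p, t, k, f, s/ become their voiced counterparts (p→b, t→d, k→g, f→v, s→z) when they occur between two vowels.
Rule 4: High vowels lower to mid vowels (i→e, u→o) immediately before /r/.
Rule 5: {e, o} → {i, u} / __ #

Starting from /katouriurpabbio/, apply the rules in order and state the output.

kadooriorpabiu

Rule 1 (degemination): /bb/ is a geminate; the first /b/ deletes. /katouriurpabbio/ → katouriurpabio.
Rule 2 (post-nasal voicing): no segment meets the environment; /katouriurpabio/ is unchanged.
Rule 3 (intervocalic voicing): /t/ is a voiceless obstruent between vowels /a/ and /o/, so it voices to [d]. /katouriurpabio/ → kadouriurpabio.
Rule 4 (pre-rhotic lowering): /u/ is a high vowel immediately before /r/, so it lowers to [o]. /u/ is a high vowel immediately before /r/, so it lowers to [o]. /kadouriurpabio/ → kadooriorpabio.
Rule 5 (final vowel raising): /o/ is a mid vowel in word-final position, so it raises to [u]. /kadooriorpabio/ → kadooriorpabiu.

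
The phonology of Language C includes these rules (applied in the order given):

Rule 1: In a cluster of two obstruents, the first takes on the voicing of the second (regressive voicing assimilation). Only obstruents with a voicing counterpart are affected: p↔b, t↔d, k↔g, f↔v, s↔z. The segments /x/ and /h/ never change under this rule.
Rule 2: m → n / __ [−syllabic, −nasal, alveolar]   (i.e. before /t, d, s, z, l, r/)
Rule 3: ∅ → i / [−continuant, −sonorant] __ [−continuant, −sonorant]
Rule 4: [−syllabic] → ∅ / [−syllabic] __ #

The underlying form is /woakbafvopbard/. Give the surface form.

Rule 1 (regressive voicing assimilation): /k/ precedes the voiced obstruent /b/, so it voices to [g] by assimilation. /f/ precedes the voiced obstruent /v/, so it voices to [v] by assimilation. /p/ precedes the voiced obstruent /b/, so it voices to [b] by assimilation. /woakbafvopbard/ → woagbavvobbard.
Rule 2 (nasal place assimilation): no segment meets the environment; /woagbavvobbard/ is unchanged.
Rule 3 (stop-cluster i-epenthesis): /g/ and /b/ form a stop–stop cluster, so [i] is inserted between them. /b/ and /b/ form a stop–stop cluster, so [i] is inserted between them. /woagbavvobbard/ → woagibavvobibard.
Rule 4 (final cluster simplification): /d/ is the second consonant of a word-final cluster /rd/, so it deletes. /woagibavvobibard/ → woagibavvobibar.

woagibavvobibar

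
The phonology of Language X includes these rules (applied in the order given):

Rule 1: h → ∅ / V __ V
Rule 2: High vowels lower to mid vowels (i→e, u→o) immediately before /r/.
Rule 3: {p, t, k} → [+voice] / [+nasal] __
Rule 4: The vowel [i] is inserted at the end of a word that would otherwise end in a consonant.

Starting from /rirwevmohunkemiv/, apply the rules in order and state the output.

rerwevmoungemivi

Rule 1 (intervocalic h-deletion): /h/ occurs between vowels /o/ and /u/, so it deletes. /rirwevmohunkemiv/ → rirwevmounkemiv.
Rule 2 (pre-rhotic lowering): /i/ is a high vowel immediately before /r/, so it lowers to [e]. /rirwevmounkemiv/ → rerwevmounkemiv.
Rule 3 (post-nasal voicing): /k/ is a voiceless stop immediately after the nasal /n/, so it voices to [g]. /rerwevmounkemiv/ → rerwevmoungemiv.
Rule 4 (final i-epenthesis): the form ends in the consonant /v/, so [i] is inserted word-finally. /rerwevmoungemiv/ → rerwevmoungemivi.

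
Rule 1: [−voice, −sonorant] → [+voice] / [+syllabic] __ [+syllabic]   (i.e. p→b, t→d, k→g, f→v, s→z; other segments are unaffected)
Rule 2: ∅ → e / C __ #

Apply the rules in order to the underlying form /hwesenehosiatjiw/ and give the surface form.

hwezenehoziatjiwe

Rule 1 (intervocalic voicing): /s/ is a voiceless obstruent between vowels /e/ and /e/, so it voices to [z]. /s/ is a voiceless obstruent between vowels /o/ and /i/, so it voices to [z]. /hwesenehosiatjiw/ → hwezenehoziatjiw.
Rule 2 (final e-epenthesis): the form ends in the consonant /w/, so [e] is inserted word-finally. /hwezenehoziatjiw/ → hwezenehoziatjiwe.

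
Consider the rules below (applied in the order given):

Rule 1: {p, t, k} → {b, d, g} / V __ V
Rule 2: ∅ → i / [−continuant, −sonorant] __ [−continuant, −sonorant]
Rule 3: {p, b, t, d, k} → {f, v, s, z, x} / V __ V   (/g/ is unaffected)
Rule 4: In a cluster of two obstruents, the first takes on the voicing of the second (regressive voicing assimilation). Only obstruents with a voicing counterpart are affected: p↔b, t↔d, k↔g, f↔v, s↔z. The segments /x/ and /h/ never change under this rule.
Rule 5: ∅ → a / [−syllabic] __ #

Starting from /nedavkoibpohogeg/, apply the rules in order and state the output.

Rule 1 (intervocalic voicing): no segment meets the environment; /nedavkoibpohogeg/ is unchanged.
Rule 2 (stop-cluster i-epenthesis): /b/ and /p/ form a stop–stop cluster, so [i] is inserted between them. /nedavkoibpohogeg/ → nedavkoibipohogeg.
Rule 3 (intervocalic spirantization): /d/ is a stop between vowels /e/ and /a/, so it spirantizes to the fricative [z]. /b/ is a stop between vowels /i/ and /i/, so it spirantizes to the fricative [v]. /p/ is a stop between vowels /i/ and /o/, so it spirantizes to the fricative [f]. /nedavkoibipohogeg/ → nezavkoivifohogeg.
Rule 4 (regressive voicing assimilation): /v/ precedes the voiceless obstruent /k/, so it devoices to [f] by assimilation. /nezavkoivifohogeg/ → nezafkoivifohogeg.
Rule 5 (final a-epenthesis): the form ends in the consonant /g/, so [a] is inserted word-finally. /nezafkoivifohogeg/ → nezafkoivifohogega.

nezafkoivifohogega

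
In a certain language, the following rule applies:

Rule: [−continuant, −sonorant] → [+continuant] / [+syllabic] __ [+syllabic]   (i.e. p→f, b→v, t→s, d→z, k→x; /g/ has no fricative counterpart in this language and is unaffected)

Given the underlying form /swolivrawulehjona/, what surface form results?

swolivrawulehjona

No segment of /swolivrawulehjona/ meets the structural description of the rule, so the form surfaces unchanged.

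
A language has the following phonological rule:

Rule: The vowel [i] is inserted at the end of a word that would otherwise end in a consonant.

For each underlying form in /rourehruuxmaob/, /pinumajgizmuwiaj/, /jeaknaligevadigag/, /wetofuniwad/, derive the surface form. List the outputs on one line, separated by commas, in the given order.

/rourehruuxmaob/: the form ends in the consonant /b/, so [i] is inserted word-finally. → [rourehruuxmaobi].
/pinumajgizmuwiaj/: the form ends in the consonant /j/, so [i] is inserted word-finally. → [pinumajgizmuwiaji].
/jeaknaligevadigag/: the form ends in the consonant /g/, so [i] is inserted word-finally. → [jeaknaligevadigagi].
/wetofuniwad/: the form ends in the consonant /d/, so [i] is inserted word-finally. → [wetofuniwadi].

rourehruuxmaobi, pinumajgizmuwiaji, jeaknaligevadigagi, wetofuniwadi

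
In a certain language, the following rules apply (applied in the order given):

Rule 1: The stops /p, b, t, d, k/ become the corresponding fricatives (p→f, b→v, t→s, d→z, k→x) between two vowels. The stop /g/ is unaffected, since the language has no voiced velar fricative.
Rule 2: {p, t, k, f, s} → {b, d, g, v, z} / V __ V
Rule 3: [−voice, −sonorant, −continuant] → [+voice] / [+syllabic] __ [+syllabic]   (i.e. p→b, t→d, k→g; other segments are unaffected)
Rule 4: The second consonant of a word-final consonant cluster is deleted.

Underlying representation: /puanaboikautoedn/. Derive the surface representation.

puanavoixauzoed

Rule 1 (intervocalic spirantization): /b/ is a stop between vowels /a/ and /o/, so it spirantizes to the fricative [v]. /k/ is a stop between vowels /i/ and /a/, so it spirantizes to the fricative [x]. /t/ is a stop between vowels /u/ and /o/, so it spirantizes to the fricative [s]. /puanaboikautoedn/ → puanavoixausoedn.
Rule 2 (intervocalic voicing): /s/ is a voiceless obstruent between vowels /u/ and /o/, so it voices to [z]. /puanavoixausoedn/ → puanavoixauzoedn.
Rule 3 (intervocalic voicing): no segment meets the environment; /puanavoixauzoedn/ is unchanged.
Rule 4 (final cluster simplification): /n/ is the second consonant of a word-final cluster /dn/, so it deletes. /puanavoixauzoedn/ → puanavoixauzoed.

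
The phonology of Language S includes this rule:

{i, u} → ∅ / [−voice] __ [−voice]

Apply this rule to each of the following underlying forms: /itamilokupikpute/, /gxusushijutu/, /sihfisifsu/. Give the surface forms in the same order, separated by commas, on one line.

/itamilokupikpute/: /u/ is a high vowel flanked by voiceless consonants /k/ and /p/, so it deletes. /i/ is a high vowel flanked by voiceless consonants /p/ and /k/, so it deletes. /u/ is a high vowel flanked by voiceless consonants /p/ and /t/, so it deletes. → [itamilokpkpte].
/gxusushijutu/: /u/ is a high vowel flanked by voiceless consonants /x/ and /s/, so it deletes. /u/ is a high vowel flanked by voiceless consonants /s/ and /s/, so it deletes. → [gxsshijutu].
/sihfisifsu/: /i/ is a high vowel flanked by voiceless consonants /s/ and /h/, so it deletes. /i/ is a high vowel flanked by voiceless consonants /f/ and /s/, so it deletes. /i/ is a high vowel flanked by voiceless consonants /s/ and /f/, so it deletes. → [shfsfsu].

itamilokpkpte, gxsshijutu, shfsfsu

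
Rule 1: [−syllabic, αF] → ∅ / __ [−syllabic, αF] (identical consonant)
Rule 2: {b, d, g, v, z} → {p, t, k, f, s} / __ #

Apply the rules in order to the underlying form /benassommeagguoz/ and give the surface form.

benasomeaguos

Rule 1 (degemination): /ss/ is a geminate; the first /s/ deletes. /mm/ is a geminate; the first /m/ deletes. /gg/ is a geminate; the first /g/ deletes. /benassommeagguoz/ → benasomeaguoz.
Rule 2 (final devoicing): /z/ is a voiced obstruent in word-final position, so it devoices to [s]. /benasomeaguoz/ → benasomeaguos.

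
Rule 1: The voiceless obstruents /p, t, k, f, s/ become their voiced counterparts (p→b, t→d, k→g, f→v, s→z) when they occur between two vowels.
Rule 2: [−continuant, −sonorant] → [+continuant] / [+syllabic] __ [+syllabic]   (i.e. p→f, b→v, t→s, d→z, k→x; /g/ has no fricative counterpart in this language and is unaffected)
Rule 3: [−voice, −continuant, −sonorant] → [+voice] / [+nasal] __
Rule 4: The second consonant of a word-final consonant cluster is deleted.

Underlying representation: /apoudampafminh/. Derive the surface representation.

Rule 1 (intervocalic voicing): /p/ is a voiceless obstruent between vowels /a/ and /o/, so it voices to [b]. /apoudampafminh/ → aboudampafminh.
Rule 2 (intervocalic spirantization): /b/ is a stop between vowels /a/ and /o/, so it spirantizes to the fricative [v]. /d/ is a stop between vowels /u/ and /a/, so it spirantizes to the fricative [z]. /aboudampafminh/ → avouzampafminh.
Rule 3 (post-nasal voicing): /p/ is a voiceless stop immediately after the nasal /m/, so it voices to [b]. /avouzampafminh/ → avouzambafminh.
Rule 4 (final cluster simplification): /h/ is the second consonant of a word-final cluster /nh/, so it deletes. /avouzambafminh/ → avouzambafmin.

avouzambafmin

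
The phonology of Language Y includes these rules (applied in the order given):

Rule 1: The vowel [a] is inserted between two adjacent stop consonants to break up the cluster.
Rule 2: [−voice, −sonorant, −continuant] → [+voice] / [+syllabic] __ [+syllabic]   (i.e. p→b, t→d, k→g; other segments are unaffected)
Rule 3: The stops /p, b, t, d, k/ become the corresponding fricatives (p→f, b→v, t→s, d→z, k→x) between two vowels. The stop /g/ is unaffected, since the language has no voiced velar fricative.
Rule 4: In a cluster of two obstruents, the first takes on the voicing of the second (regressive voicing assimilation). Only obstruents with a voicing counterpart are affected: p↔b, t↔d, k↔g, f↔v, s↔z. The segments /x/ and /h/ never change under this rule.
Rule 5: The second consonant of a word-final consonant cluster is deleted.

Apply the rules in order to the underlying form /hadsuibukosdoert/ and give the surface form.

Rule 1 (stop-cluster a-epenthesis): no segment meets the environment; /hadsuibukosdoert/ is unchanged.
Rule 2 (intervocalic voicing): /k/ is a voiceless stop between vowels /u/ and /o/, so it voices to [g]. /hadsuibukosdoert/ → hadsuibugosdoert.
Rule 3 (intervocalic spirantization): /b/ is a stop between vowels /i/ and /u/, so it spirantizes to the fricative [v]. /hadsuibugosdoert/ → hadsuivugosdoert.
Rule 4 (regressive voicing assimilation): /d/ precedes the voiceless obstruent /s/, so it devoices to [t] by assimilation. /s/ precedes the voiced obstruent /d/, so it voices to [z] by assimilation. /hadsuivugosdoert/ → hatsuivugozdoert.
Rule 5 (final cluster simplification): /t/ is the second consonant of a word-final cluster /rt/, so it deletes. /hatsuivugozdoert/ → hatsuivugozdoer.

hatsuivugozdoer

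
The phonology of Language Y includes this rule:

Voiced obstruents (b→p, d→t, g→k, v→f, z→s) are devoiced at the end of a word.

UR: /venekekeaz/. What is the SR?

Scanning /venekekeaz/: /v/ at position 1 is not in the conditioning environment; /z/ is a voiced obstruent in word-final position, so it devoices to [s].
Result: [venekekeas].

venekekeas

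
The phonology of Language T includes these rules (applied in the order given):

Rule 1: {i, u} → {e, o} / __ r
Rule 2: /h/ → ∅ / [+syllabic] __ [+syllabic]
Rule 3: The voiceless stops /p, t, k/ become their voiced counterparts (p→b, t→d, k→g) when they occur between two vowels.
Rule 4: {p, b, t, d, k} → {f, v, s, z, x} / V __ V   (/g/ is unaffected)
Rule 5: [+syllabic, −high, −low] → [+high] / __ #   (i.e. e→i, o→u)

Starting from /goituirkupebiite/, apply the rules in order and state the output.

Rule 1 (pre-rhotic lowering): /i/ is a high vowel immediately before /r/, so it lowers to [e]. /goituirkupebiite/ → goituerkupebiite.
Rule 2 (intervocalic h-deletion): no segment meets the environment; /goituerkupebiite/ is unchanged.
Rule 3 (intervocalic voicing): /t/ is a voiceless stop between vowels /i/ and /u/, so it voices to [d]. /p/ is a voiceless stop between vowels /u/ and /e/, so it voices to [b]. /t/ is a voiceless stop between vowels /i/ and /e/, so it voices to [d]. /goituerkupebiite/ → goiduerkubebiide.
Rule 4 (intervocalic spirantization): /d/ is a stop between vowels /i/ and /u/, so it spirantizes to the fricative [z]. /b/ is a stop between vowels /u/ and /e/, so it spirantizes to the fricative [v]. /b/ is a stop between vowels /e/ and /i/, so it spirantizes to the fricative [v]. /d/ is a stop between vowels /i/ and /e/, so it spirantizes to the fricative [z]. /goiduerkubebiide/ → goizuerkuveviize.
Rule 5 (final vowel raising): /e/ is a mid vowel in word-final position, so it raises to [i]. /goizuerkuveviize/ → goizuerkuveviizi.

goizuerkuveviizi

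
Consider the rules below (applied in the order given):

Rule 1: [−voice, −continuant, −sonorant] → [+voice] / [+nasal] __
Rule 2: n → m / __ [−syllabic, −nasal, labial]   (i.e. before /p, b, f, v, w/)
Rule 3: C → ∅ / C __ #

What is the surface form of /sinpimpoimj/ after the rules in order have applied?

Rule 1 (post-nasal voicing): /p/ is a voiceless stop immediately after the nasal /n/, so it voices to [b]. /p/ is a voiceless stop immediately after the nasal /m/, so it voices to [b]. /sinpimpoimj/ → sinbimboimj.
Rule 2 (nasal place assimilation): /n/ precedes the labial consonant /b/, so it assimilates in place to [m]. /sinbimboimj/ → simbimboimj.
Rule 3 (final cluster simplification): /j/ is the second consonant of a word-final cluster /mj/, so it deletes. /simbimboimj/ → simbimboim.

simbimboim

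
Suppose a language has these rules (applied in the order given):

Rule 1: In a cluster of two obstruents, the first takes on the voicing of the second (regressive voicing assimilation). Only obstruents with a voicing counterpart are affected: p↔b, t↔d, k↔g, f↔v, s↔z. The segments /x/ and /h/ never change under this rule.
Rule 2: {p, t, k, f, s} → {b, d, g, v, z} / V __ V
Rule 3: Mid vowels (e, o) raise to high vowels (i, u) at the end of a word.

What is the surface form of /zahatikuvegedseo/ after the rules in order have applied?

zahadiguvegetseu

Rule 1 (regressive voicing assimilation): /d/ precedes the voiceless obstruent /s/, so it devoices to [t] by assimilation. /zahatikuvegedseo/ → zahatikuvegetseo.
Rule 2 (intervocalic voicing): /t/ is a voiceless obstruent between vowels /a/ and /i/, so it voices to [d]. /k/ is a voiceless obstruent between vowels /i/ and /u/, so it voices to [g]. /zahatikuvegetseo/ → zahadiguvegetseo.
Rule 3 (final vowel raising): /o/ is a mid vowel in word-final position, so it raises to [u]. /zahadiguvegetseo/ → zahadiguvegetseu.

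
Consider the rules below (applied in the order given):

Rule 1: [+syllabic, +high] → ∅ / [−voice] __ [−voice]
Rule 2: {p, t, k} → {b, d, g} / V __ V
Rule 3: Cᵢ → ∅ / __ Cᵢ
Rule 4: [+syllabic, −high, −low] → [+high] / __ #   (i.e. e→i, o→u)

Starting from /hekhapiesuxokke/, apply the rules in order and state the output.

hekhabiesxoki

Rule 1 (high vowel syncope): /u/ is a high vowel flanked by voiceless consonants /s/ and /x/, so it deletes. /hekhapiesuxokke/ → hekhapiesxokke.
Rule 2 (intervocalic voicing): /p/ is a voiceless stop between vowels /a/ and /i/, so it voices to [b]. /hekhapiesxokke/ → hekhabiesxokke.
Rule 3 (degemination): /kk/ is a geminate; the first /k/ deletes. /hekhabiesxokke/ → hekhabiesxoke.
Rule 4 (final vowel raising): /e/ is a mid vowel in word-final position, so it raises to [i]. /hekhabiesxoke/ → hekhabiesxoki.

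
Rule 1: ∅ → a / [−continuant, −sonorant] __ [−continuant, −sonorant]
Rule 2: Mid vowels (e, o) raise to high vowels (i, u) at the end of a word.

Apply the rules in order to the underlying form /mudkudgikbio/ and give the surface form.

Rule 1 (stop-cluster a-epenthesis): /d/ and /k/ form a stop–stop cluster, so [a] is inserted between them. /d/ and /g/ form a stop–stop cluster, so [a] is inserted between them. /k/ and /b/ form a stop–stop cluster, so [a] is inserted between them. /mudkudgikbio/ → mudakudagikabio.
Rule 2 (final vowel raising): /o/ is a mid vowel in word-final position, so it raises to [u]. /mudakudagikabio/ → mudakudagikabiu.

mudakudagikabiu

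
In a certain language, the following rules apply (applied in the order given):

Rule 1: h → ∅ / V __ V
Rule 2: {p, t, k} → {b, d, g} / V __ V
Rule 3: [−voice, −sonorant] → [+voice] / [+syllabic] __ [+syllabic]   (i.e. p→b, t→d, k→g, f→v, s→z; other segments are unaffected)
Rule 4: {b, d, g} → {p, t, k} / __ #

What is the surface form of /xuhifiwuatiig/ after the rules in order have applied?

Rule 1 (intervocalic h-deletion): /h/ occurs between vowels /u/ and /i/, so it deletes. /xuhifiwuatiig/ → xuifiwuatiig.
Rule 2 (intervocalic voicing): /t/ is a voiceless stop between vowels /a/ and /i/, so it voices to [d]. /xuifiwuatiig/ → xuifiwuadiig.
Rule 3 (intervocalic voicing): /f/ is a voiceless obstruent between vowels /i/ and /i/, so it voices to [v]. /xuifiwuadiig/ → xuiviwuadiig.
Rule 4 (final devoicing): /g/ is a voiced stop in word-final position, so it devoices to [k]. /xuiviwuadiig/ → xuiviwuadiik.

xuiviwuadiik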